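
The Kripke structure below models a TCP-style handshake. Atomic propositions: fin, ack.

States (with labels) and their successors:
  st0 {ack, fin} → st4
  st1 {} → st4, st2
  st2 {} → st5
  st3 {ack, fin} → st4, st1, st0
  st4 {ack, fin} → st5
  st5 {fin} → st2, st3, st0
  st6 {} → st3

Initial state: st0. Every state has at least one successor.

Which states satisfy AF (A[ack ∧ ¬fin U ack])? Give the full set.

{st0, st3, st4, st6}

States satisfying A[ack ∧ ¬fin U ack]: {st0, st3, st4}.
States satisfying AF (A[ack ∧ ¬fin U ack]): {st0, st3, st4, st6}.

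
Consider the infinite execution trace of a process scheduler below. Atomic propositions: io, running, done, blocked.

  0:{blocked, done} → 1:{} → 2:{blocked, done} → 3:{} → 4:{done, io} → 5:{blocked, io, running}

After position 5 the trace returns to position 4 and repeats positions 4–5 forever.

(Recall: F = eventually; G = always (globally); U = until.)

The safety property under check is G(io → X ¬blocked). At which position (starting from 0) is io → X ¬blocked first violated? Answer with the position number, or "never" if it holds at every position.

4

Check io → X ¬blocked at each position in order: 0 ✓, 1 ✓, 2 ✓, 3 ✓.
At position 4 the labels are {done, io} and the next position 5 has {blocked, io, running}, so io → X ¬blocked is false there. This is the first violation.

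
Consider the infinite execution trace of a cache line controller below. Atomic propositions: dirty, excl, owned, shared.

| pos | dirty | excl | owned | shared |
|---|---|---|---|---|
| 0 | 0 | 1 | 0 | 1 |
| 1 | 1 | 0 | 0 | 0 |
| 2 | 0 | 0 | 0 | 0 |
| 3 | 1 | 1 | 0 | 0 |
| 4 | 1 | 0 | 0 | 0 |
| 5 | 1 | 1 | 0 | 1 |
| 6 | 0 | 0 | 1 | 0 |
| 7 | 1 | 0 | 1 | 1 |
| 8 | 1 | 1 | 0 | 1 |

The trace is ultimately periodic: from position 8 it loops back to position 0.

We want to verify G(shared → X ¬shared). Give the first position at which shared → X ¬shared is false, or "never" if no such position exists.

Check shared → X ¬shared at each position in order: 0 ✓, 1 ✓, 2 ✓, 3 ✓, 4 ✓, 5 ✓, 6 ✓.
At position 7 the labels are {dirty, owned, shared} and the next position 8 has {dirty, excl, shared}, so shared → X ¬shared is false there. This is the first violation.

7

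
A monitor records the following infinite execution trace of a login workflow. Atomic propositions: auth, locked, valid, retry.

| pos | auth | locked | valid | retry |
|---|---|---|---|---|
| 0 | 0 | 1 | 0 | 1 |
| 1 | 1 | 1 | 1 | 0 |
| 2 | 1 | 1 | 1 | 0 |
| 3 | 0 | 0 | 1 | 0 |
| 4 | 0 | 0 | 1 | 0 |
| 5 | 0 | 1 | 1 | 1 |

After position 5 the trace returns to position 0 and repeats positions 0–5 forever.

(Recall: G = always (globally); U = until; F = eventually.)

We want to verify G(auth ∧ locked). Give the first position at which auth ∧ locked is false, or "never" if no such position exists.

At position 0 the labels are {locked, retry}, so auth ∧ locked is false there. This is the first violation.

0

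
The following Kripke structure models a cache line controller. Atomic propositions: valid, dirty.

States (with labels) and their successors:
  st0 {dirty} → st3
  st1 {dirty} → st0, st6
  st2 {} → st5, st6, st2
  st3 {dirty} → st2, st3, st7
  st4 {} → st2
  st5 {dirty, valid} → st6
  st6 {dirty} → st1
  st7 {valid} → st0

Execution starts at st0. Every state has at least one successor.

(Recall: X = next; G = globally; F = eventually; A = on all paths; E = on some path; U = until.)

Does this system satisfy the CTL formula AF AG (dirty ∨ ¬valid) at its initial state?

Violated

States satisfying AG (dirty ∨ ¬valid): ∅.
States satisfying AF AG (dirty ∨ ¬valid): ∅.
There is a path from st0 along which AG (dirty ∨ ¬valid) never holds.
st0 ∉ Sat(AF AG (dirty ∨ ¬valid)).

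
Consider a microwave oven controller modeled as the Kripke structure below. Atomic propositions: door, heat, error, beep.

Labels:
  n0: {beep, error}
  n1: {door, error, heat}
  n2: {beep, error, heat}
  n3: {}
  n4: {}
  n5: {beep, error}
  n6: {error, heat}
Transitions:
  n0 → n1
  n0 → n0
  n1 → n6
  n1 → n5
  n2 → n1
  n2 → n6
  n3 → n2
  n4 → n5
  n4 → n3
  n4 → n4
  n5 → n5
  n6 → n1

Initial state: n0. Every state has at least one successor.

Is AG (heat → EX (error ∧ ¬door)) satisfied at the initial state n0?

No

States satisfying heat → EX (error ∧ ¬door): {n0, n1, n2, n3, n4, n5}.
States satisfying AG (heat → EX (error ∧ ¬door)): {n5}.
n6 is reachable from n0 and violates heat → EX (error ∧ ¬door), so AG fails at n0.
n0 ∉ Sat(AG (heat → EX (error ∧ ¬door))).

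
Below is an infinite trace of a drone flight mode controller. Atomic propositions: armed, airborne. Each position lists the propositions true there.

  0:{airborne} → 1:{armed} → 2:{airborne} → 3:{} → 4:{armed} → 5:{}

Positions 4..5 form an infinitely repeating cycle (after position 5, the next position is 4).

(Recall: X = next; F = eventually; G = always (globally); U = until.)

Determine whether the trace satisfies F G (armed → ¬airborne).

G (armed → ¬airborne) holds at position 0, which is reachable from 0, so F G (armed → ¬airborne) holds.

Holds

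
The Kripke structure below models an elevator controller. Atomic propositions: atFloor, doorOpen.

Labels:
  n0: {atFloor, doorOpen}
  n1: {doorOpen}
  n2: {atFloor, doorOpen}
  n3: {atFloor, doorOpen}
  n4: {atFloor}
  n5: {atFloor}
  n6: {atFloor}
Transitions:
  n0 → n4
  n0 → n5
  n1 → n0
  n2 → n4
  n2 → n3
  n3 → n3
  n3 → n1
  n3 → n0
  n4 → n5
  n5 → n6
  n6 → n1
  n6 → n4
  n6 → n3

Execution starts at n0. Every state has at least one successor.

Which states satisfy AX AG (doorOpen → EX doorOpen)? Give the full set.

States satisfying AG (doorOpen → EX doorOpen): ∅.
States satisfying AX AG (doorOpen → EX doorOpen): ∅.

none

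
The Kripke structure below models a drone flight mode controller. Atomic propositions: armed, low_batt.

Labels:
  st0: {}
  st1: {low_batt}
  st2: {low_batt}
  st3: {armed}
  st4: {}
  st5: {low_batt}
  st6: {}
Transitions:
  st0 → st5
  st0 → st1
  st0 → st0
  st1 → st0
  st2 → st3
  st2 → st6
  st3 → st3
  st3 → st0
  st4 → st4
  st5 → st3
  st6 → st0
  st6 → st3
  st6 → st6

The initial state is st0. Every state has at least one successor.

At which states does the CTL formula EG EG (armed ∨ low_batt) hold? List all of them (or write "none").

{st2, st3, st5}

States satisfying EG (armed ∨ low_batt): {st2, st3, st5}.
States satisfying EG EG (armed ∨ low_batt): {st2, st3, st5}.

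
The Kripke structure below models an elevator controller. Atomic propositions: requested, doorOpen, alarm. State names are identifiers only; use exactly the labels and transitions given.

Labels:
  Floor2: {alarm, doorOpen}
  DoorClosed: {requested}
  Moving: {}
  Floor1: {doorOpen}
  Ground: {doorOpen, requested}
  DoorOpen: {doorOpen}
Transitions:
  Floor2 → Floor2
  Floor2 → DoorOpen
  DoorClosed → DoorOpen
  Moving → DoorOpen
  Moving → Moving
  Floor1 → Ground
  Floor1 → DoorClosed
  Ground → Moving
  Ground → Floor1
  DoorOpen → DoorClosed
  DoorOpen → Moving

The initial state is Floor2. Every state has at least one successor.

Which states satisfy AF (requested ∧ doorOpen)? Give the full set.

States satisfying requested ∧ doorOpen: {Ground}.
States satisfying AF (requested ∧ doorOpen): {Ground}.

{Ground}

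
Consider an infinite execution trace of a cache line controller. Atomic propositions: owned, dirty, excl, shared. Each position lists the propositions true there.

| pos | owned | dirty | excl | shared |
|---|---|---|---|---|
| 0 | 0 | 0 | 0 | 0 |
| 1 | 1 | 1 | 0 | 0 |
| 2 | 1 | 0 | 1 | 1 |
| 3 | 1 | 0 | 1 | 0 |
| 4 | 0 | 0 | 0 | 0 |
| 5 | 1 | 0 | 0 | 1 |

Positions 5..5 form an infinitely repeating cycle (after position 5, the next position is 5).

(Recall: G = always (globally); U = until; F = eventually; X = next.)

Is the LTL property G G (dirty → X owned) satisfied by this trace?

Holds

G (dirty → X owned) holds at every position 0..5, and those are all positions ever visited, so G G (dirty → X owned) holds.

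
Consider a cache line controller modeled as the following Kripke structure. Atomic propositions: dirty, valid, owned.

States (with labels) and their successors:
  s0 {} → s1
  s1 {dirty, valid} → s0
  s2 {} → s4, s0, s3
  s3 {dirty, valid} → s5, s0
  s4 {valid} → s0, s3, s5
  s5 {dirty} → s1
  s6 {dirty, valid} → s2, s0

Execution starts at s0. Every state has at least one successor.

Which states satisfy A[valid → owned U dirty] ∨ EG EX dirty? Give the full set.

States satisfying valid → owned: {s0, s2, s5}.
States satisfying dirty: {s1, s3, s5, s6}.
States satisfying A[valid → owned U dirty]: {s0, s1, s3, s5, s6}.
States satisfying EX dirty: {s0, s2, s3, s4, s5}.
States satisfying EG EX dirty: ∅.
States satisfying A[valid → owned U dirty] ∨ EG EX dirty: {s0, s1, s3, s5, s6}.

{s0, s1, s3, s5, s6}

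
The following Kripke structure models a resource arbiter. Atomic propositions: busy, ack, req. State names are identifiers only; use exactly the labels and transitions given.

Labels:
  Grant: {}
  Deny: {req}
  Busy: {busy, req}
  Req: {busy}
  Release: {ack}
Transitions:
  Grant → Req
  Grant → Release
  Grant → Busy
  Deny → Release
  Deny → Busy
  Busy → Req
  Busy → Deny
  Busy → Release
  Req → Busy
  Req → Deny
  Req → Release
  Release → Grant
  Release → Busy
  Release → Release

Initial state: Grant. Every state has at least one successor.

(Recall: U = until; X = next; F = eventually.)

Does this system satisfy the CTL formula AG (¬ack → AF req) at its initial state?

States satisfying ¬ack → AF req: {Deny, Busy, Release}.
States satisfying AG (¬ack → AF req): ∅.
Grant is reachable from Grant and violates ¬ack → AF req, so AG fails at Grant.
Grant ∉ Sat(AG (¬ack → AF req)).

Does not hold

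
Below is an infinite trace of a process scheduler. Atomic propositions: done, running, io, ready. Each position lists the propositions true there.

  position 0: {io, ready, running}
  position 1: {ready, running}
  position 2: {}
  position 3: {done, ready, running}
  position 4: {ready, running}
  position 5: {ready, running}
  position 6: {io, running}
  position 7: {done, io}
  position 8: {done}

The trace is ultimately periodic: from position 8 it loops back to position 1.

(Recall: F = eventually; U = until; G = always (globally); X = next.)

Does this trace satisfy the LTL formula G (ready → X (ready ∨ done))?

ready → X (ready ∨ done) must hold at every position from 0 onward. It fails at position 1, so G (ready → X (ready ∨ done)) is false.
Positions where ready holds: 0, 1, 3, 4, 5.
Check X (ready ∨ done) at each: 0→ok, 1→fails, 3→ok, 4→ok, 5→fails.

Violated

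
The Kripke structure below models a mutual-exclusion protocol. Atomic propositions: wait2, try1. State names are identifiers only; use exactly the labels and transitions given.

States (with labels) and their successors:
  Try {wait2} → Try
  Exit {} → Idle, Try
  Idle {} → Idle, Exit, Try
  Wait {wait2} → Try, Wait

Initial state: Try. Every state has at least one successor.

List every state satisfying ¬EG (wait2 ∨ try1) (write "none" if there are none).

States satisfying wait2 ∨ try1: {Try, Wait}.
States satisfying EG (wait2 ∨ try1): {Try, Wait}.
States satisfying ¬EG (wait2 ∨ try1): {Exit, Idle}.

{Exit, Idle}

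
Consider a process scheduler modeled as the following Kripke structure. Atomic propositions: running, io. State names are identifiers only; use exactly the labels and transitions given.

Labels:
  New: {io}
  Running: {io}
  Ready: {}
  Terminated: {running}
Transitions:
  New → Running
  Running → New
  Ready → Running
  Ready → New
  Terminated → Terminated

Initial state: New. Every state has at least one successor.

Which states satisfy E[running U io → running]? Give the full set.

{Ready, Terminated}

States satisfying running: {Terminated}.
States satisfying io → running: {Ready, Terminated}.
States satisfying E[running U io → running]: {Ready, Terminated}.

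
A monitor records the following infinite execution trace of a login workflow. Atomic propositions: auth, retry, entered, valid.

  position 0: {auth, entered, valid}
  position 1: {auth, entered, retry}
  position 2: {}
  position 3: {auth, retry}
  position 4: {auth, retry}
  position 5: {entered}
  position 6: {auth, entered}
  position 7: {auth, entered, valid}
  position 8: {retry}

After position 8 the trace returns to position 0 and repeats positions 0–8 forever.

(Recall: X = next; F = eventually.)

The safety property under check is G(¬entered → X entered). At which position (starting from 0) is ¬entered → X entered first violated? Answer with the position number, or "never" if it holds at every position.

Check ¬entered → X entered at each position in order: 0 ✓, 1 ✓.
At position 2 the labels are {} and the next position 3 has {auth, retry}, so ¬entered → X entered is false there. This is the first violation.

2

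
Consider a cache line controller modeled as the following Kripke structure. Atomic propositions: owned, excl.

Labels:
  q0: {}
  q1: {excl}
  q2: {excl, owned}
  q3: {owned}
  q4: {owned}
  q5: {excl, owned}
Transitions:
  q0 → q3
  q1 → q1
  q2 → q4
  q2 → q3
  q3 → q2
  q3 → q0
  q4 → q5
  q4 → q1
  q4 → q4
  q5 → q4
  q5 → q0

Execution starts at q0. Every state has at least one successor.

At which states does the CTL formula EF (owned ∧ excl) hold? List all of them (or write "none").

States satisfying owned ∧ excl: {q2, q5}.
States satisfying EF (owned ∧ excl): {q0, q2, q3, q4, q5}.

{q0, q2, q3, q4, q5}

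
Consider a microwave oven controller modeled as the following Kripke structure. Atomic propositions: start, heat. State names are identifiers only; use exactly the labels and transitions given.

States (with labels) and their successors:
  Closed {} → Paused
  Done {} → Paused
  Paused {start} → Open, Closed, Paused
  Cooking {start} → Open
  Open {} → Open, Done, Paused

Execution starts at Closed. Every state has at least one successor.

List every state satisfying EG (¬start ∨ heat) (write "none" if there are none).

States satisfying ¬start ∨ heat: {Closed, Done, Open}.
States satisfying EG (¬start ∨ heat): {Open}.

{Open}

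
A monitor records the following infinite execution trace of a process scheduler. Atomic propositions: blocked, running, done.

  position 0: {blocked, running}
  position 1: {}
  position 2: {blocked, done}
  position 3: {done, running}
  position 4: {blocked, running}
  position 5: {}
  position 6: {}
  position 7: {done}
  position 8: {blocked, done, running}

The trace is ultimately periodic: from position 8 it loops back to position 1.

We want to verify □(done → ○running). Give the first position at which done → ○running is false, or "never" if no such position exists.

Check done → ○running at each position in order: 0 ✓, 1 ✓, 2 ✓, 3 ✓, 4 ✓, 5 ✓, 6 ✓, 7 ✓.
At position 8 the labels are {blocked, done, running} and the next position 1 has {}, so done → ○running is false there. This is the first violation.

8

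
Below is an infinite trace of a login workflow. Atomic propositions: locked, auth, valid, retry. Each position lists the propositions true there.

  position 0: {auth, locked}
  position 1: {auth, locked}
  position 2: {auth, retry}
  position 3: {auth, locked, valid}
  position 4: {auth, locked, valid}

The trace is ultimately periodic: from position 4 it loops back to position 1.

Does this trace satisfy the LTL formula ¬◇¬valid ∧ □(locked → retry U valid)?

Violated

locked → retry U valid must hold at every position from 0 onward. It fails at position 0, so □(locked → retry U valid) is false.
Positions where locked holds: 0, 1, 3, 4.
Check retry U valid at each: 0→fails, 1→fails, 3→ok, 4→ok.
At position 0: ¬◇¬valid is false; □(locked → retry U valid) is false; so ¬◇¬valid ∧ □(locked → retry U valid) is false.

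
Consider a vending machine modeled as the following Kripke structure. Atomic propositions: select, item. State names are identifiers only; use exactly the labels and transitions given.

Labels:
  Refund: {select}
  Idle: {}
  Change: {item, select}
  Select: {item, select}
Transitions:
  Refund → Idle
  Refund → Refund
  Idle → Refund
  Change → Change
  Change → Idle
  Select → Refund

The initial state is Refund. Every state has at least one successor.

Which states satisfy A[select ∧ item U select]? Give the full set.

States satisfying select ∧ item: {Change, Select}.
States satisfying select: {Refund, Change, Select}.
States satisfying A[select ∧ item U select]: {Refund, Change, Select}.

{Refund, Change, Select}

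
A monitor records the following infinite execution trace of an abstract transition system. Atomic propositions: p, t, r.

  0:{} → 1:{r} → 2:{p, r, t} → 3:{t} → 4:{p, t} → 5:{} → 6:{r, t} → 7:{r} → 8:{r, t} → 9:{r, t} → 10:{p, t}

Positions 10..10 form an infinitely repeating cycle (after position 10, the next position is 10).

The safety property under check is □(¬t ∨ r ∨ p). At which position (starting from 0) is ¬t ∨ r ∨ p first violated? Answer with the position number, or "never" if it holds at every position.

3

Check ¬t ∨ r ∨ p at each position in order: 0 ✓, 1 ✓, 2 ✓.
At position 3 the labels are {t}, so ¬t ∨ r ∨ p is false there. This is the first violation.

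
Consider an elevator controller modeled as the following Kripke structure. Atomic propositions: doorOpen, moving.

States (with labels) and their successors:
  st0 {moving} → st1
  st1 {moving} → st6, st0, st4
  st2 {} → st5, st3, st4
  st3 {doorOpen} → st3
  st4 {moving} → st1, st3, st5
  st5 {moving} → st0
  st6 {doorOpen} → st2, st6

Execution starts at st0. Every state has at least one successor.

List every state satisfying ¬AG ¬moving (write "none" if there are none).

States satisfying ¬moving: {st2, st3, st6}.
States satisfying AG ¬moving: {st3}.
States satisfying ¬AG ¬moving: {st0, st1, st2, st4, st5, st6}.

{st0, st1, st2, st4, st5, st6}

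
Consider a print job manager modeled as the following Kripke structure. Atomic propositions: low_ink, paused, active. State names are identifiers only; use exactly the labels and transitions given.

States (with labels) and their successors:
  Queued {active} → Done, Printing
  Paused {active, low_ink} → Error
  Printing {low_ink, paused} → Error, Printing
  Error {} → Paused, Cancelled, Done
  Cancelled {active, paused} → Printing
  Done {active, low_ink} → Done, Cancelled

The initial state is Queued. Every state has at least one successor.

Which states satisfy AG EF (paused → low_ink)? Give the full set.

States satisfying EF (paused → low_ink): {Queued, Paused, Printing, Error, Cancelled, Done}.
States satisfying AG EF (paused → low_ink): {Queued, Paused, Printing, Error, Cancelled, Done}.

{Queued, Paused, Printing, Error, Cancelled, Done}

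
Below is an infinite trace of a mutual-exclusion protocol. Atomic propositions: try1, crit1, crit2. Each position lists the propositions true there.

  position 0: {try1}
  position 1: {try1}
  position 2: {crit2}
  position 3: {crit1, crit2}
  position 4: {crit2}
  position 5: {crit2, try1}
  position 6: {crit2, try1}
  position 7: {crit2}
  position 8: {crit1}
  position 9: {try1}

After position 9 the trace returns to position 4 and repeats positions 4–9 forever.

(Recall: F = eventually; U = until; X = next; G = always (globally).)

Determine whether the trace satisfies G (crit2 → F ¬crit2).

Holds

crit2 → F ¬crit2 holds at every position 0..9, and those are all positions ever visited, so G (crit2 → F ¬crit2) holds.
Positions where crit2 holds: 2, 3, 4, 5, 6, 7.
Check F ¬crit2 at each: 2→ok, 3→ok, 4→ok, 5→ok, 6→ok, 7→ok.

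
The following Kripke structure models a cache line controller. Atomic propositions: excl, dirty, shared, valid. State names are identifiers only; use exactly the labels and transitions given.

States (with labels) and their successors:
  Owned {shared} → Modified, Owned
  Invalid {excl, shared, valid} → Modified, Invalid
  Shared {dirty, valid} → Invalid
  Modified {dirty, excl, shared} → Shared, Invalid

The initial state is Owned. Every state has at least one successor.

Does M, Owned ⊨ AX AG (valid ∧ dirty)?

Does not hold

States satisfying AG (valid ∧ dirty): ∅.
States satisfying AX AG (valid ∧ dirty): ∅.
Owned ∉ Sat(AX AG (valid ∧ dirty)).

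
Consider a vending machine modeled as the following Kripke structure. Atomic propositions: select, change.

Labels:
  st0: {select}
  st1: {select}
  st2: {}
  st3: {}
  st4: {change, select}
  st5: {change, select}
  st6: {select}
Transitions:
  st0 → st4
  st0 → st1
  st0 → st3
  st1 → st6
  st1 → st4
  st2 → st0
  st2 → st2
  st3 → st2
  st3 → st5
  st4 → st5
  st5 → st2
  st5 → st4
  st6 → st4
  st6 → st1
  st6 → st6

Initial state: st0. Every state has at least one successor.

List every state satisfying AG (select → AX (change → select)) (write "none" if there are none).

States satisfying select → AX (change → select): {st0, st1, st2, st3, st4, st5, st6}.
States satisfying AG (select → AX (change → select)): {st0, st1, st2, st3, st4, st5, st6}.

{st0, st1, st2, st3, st4, st5, st6}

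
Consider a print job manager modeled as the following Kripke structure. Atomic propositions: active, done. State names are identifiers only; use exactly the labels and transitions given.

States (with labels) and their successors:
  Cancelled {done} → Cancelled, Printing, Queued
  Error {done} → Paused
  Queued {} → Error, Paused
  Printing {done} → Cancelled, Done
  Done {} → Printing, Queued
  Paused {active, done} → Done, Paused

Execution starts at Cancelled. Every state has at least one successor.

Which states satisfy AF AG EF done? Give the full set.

States satisfying AG EF done: {Cancelled, Error, Queued, Printing, Done, Paused}.
States satisfying AF AG EF done: {Cancelled, Error, Queued, Printing, Done, Paused}.

{Cancelled, Error, Queued, Printing, Done, Paused}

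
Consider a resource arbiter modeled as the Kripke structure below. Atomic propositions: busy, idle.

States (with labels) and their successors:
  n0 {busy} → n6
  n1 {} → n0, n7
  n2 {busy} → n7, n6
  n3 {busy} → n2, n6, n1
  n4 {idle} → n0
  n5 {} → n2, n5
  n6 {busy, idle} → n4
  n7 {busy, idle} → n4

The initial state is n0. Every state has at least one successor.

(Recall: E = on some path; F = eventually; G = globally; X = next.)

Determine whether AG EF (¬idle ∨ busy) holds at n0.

States satisfying EF (¬idle ∨ busy): {n0, n1, n2, n3, n4, n5, n6, n7}.
States satisfying AG EF (¬idle ∨ busy): {n0, n1, n2, n3, n4, n5, n6, n7}.
Every state reachable from n0 satisfies EF (¬idle ∨ busy).
n0 ∈ Sat(AG EF (¬idle ∨ busy)).

Yes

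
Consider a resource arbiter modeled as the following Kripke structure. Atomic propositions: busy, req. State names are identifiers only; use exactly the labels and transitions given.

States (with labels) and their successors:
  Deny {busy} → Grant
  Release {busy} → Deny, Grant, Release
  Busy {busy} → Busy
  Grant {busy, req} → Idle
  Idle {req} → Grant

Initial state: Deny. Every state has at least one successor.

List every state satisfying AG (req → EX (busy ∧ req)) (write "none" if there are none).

States satisfying req → EX (busy ∧ req): {Deny, Release, Busy, Idle}.
States satisfying AG (req → EX (busy ∧ req)): {Busy}.

{Busy}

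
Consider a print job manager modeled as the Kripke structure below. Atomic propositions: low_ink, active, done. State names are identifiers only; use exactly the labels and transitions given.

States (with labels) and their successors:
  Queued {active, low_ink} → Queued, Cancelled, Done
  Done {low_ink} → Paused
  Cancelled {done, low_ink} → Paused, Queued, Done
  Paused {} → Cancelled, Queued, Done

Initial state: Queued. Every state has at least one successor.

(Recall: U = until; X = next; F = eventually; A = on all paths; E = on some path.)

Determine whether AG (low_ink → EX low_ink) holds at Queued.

States satisfying low_ink → EX low_ink: {Queued, Cancelled, Paused}.
States satisfying AG (low_ink → EX low_ink): ∅.
Done is reachable from Queued and violates low_ink → EX low_ink, so AG fails at Queued.
Queued ∉ Sat(AG (low_ink → EX low_ink)).

Does not hold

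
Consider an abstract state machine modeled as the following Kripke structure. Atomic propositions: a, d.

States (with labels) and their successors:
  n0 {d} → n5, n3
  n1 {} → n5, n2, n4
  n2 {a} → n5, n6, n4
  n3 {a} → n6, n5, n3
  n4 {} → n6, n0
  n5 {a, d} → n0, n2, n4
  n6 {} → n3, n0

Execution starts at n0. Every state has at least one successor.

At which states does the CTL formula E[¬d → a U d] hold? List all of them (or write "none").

States satisfying ¬d → a: {n0, n2, n3, n5}.
States satisfying d: {n0, n5}.
States satisfying E[¬d → a U d]: {n0, n2, n3, n5}.

{n0, n2, n3, n5}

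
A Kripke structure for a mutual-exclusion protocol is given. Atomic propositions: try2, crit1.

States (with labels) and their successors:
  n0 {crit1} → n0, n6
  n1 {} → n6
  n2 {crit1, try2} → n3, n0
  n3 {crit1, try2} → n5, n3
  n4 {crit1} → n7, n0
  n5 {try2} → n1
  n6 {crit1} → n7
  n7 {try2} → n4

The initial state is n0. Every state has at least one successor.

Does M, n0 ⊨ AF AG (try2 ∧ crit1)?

Violated

States satisfying AG (try2 ∧ crit1): ∅.
States satisfying AF AG (try2 ∧ crit1): ∅.
There is a path from n0 along which AG (try2 ∧ crit1) never holds.
n0 ∉ Sat(AF AG (try2 ∧ crit1)).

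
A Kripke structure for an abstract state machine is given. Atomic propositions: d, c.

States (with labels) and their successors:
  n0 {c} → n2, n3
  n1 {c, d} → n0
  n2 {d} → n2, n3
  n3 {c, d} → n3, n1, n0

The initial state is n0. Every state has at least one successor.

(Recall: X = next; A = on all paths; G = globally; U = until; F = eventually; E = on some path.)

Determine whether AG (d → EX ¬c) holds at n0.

Does not hold

States satisfying d → EX ¬c: {n0, n2}.
States satisfying AG (d → EX ¬c): ∅.
n1 is reachable from n0 and violates d → EX ¬c, so AG fails at n0.
n0 ∉ Sat(AG (d → EX ¬c)).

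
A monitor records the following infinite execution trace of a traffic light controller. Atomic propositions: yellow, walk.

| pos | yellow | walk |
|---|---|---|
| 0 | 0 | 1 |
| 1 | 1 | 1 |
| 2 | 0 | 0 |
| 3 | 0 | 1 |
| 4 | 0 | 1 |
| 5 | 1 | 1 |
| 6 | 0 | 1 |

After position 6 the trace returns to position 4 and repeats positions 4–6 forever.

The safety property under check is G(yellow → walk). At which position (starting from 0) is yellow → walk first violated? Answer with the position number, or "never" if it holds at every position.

never

yellow → walk holds at every position 0..6, and those are all the positions the trace ever visits, so the invariant G(yellow → walk) is never violated.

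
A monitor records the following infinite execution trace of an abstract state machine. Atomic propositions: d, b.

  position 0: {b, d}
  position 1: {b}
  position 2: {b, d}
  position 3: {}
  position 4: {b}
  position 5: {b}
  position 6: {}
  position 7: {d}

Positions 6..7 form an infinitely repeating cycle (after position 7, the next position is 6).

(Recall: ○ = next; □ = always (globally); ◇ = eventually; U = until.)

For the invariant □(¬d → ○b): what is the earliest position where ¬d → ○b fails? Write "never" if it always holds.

Check ¬d → ○b at each position in order: 0 ✓, 1 ✓, 2 ✓, 3 ✓, 4 ✓.
At position 5 the labels are {b} and the next position 6 has {}, so ¬d → ○b is false there. This is the first violation.

5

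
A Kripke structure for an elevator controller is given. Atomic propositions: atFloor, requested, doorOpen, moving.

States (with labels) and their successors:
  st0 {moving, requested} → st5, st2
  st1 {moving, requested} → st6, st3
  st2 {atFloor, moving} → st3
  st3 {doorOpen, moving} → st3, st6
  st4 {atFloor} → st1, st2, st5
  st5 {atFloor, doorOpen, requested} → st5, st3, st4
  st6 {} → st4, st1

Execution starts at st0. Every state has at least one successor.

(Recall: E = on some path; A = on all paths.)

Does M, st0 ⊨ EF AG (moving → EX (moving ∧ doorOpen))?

States satisfying AG (moving → EX (moving ∧ doorOpen)): {st1, st2, st3, st4, st5, st6}.
States satisfying EF AG (moving → EX (moving ∧ doorOpen)): {st0, st1, st2, st3, st4, st5, st6}.
Some path from st0 reaches a state where AG (moving → EX (moving ∧ doorOpen)) holds.
st0 ∈ Sat(EF AG (moving → EX (moving ∧ doorOpen))).

Holds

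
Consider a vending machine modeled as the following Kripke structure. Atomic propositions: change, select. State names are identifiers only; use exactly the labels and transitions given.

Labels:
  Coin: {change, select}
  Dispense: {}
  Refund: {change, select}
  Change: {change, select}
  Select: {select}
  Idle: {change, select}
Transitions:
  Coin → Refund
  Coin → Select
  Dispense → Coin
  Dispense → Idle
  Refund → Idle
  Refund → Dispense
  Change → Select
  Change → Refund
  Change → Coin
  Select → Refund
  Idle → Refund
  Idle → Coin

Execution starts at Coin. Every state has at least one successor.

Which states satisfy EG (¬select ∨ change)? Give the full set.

{Coin, Dispense, Refund, Change, Idle}

States satisfying ¬select ∨ change: {Coin, Dispense, Refund, Change, Idle}.
States satisfying EG (¬select ∨ change): {Coin, Dispense, Refund, Change, Idle}.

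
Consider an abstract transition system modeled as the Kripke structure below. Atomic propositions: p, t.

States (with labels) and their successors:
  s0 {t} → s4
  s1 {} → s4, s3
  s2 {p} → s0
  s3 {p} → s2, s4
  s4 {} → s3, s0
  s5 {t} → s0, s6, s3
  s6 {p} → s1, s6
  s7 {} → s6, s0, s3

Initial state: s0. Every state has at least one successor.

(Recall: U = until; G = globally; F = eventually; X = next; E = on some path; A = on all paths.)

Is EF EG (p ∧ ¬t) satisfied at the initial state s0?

Violated

States satisfying EG (p ∧ ¬t): {s6}.
States satisfying EF EG (p ∧ ¬t): {s5, s6, s7}.
No suitable path/successor from s0 witnesses the formula.
s0 ∉ Sat(EF EG (p ∧ ¬t)).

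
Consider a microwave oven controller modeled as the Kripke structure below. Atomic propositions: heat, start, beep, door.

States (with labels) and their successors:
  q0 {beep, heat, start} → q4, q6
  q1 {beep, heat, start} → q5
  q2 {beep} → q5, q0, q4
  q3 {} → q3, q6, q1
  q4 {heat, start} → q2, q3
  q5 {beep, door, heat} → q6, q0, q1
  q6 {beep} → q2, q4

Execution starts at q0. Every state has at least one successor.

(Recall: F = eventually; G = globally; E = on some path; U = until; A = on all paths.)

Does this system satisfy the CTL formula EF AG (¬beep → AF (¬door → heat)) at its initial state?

States satisfying AG (¬beep → AF (¬door → heat)): ∅.
States satisfying EF AG (¬beep → AF (¬door → heat)): ∅.
No suitable path/successor from q0 witnesses the formula.
q0 ∉ Sat(EF AG (¬beep → AF (¬door → heat))).

No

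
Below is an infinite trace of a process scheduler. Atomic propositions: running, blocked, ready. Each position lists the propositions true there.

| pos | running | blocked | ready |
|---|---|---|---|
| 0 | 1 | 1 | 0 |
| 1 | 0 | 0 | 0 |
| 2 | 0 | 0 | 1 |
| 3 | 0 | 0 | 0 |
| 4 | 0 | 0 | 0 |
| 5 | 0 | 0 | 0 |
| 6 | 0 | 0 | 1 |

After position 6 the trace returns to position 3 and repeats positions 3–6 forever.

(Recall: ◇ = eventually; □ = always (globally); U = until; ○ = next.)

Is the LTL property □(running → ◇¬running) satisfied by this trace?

Yes

running → ◇¬running holds at every position 0..6, and those are all positions ever visited, so □(running → ◇¬running) holds.
Positions where running holds: 0.
Check ◇¬running at each: 0→ok.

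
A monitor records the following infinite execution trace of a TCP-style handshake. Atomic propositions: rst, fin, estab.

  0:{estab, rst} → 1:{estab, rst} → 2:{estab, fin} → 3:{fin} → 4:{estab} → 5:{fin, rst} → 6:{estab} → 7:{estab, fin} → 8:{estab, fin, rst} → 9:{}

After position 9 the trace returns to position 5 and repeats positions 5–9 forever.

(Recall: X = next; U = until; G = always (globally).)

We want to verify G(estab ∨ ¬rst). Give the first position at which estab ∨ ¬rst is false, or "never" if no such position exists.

Check estab ∨ ¬rst at each position in order: 0 ✓, 1 ✓, 2 ✓, 3 ✓, 4 ✓.
At position 5 the labels are {fin, rst}, so estab ∨ ¬rst is false there. This is the first violation.

5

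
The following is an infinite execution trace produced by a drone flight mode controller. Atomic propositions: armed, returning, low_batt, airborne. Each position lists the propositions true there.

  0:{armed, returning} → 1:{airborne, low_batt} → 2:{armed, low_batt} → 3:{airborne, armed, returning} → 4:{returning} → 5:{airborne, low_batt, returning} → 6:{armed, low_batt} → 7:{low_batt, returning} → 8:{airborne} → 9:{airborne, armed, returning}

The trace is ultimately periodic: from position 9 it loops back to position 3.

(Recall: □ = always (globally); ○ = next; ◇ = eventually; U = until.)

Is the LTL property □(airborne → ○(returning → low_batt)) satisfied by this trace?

airborne → ○(returning → low_batt) must hold at every position from 0 onward. It fails at position 3, so □(airborne → ○(returning → low_batt)) is false.
Positions where airborne holds: 1, 3, 5, 8, 9.
Check ○(returning → low_batt) at each: 1→ok, 3→fails, 5→ok, 8→fails, 9→fails.

Does not hold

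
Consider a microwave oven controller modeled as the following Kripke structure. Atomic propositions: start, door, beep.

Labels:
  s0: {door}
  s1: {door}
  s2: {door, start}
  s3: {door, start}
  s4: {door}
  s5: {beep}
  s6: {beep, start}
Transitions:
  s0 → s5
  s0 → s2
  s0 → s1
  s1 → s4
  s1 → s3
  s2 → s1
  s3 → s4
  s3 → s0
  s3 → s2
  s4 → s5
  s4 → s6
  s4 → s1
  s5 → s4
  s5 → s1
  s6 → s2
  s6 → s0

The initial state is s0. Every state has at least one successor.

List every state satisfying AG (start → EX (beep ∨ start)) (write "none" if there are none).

States satisfying start → EX (beep ∨ start): {s0, s1, s3, s4, s5, s6}.
States satisfying AG (start → EX (beep ∨ start)): ∅.

none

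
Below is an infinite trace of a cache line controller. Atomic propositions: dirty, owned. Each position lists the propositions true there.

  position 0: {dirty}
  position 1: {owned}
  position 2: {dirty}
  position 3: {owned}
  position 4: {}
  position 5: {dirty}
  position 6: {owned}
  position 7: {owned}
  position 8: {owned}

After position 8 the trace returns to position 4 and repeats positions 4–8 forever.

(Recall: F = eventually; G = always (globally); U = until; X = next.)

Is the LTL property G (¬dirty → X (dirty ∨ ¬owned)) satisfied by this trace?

¬dirty → X (dirty ∨ ¬owned) must hold at every position from 0 onward. It fails at position 6, so G (¬dirty → X (dirty ∨ ¬owned)) is false.
Positions where ¬dirty holds: 1, 3, 4, 6, 7, 8.
Check X (dirty ∨ ¬owned) at each: 1→ok, 3→ok, 4→ok, 6→fails, 7→fails, 8→ok.

Does not hold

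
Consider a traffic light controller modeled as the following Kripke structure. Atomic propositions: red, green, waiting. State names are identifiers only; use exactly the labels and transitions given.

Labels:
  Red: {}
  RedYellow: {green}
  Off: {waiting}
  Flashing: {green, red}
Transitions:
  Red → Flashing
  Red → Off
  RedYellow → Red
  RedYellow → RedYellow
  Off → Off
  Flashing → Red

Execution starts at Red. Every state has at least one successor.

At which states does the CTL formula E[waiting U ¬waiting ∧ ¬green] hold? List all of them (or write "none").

States satisfying waiting: {Off}.
States satisfying ¬waiting ∧ ¬green: {Red}.
States satisfying E[waiting U ¬waiting ∧ ¬green]: {Red}.

{Red}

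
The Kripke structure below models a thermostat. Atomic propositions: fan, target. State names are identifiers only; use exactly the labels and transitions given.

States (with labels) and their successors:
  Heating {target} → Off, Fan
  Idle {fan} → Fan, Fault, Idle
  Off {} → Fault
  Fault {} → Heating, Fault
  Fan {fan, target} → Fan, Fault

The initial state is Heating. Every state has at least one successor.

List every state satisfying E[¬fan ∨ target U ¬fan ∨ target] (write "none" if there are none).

{Heating, Off, Fault, Fan}

States satisfying ¬fan ∨ target: {Heating, Off, Fault, Fan}.
States satisfying E[¬fan ∨ target U ¬fan ∨ target]: {Heating, Off, Fault, Fan}.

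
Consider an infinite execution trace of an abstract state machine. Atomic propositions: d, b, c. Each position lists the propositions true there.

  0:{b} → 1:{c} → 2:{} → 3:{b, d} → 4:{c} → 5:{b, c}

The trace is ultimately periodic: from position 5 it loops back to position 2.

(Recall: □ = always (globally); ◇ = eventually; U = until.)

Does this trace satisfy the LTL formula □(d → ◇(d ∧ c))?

No

d → ◇(d ∧ c) must hold at every position from 0 onward. It fails at position 3, so □(d → ◇(d ∧ c)) is false.
Positions where d holds: 3.
Check ◇(d ∧ c) at each: 3→fails.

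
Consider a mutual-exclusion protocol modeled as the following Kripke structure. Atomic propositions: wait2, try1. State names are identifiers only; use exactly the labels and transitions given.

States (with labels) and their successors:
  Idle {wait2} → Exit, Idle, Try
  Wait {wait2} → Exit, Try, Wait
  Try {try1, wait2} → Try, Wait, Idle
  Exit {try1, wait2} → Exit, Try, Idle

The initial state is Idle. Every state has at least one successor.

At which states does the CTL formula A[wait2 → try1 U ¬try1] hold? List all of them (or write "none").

States satisfying wait2 → try1: {Try, Exit}.
States satisfying ¬try1: {Idle, Wait}.
States satisfying A[wait2 → try1 U ¬try1]: {Idle, Wait}.

{Idle, Wait}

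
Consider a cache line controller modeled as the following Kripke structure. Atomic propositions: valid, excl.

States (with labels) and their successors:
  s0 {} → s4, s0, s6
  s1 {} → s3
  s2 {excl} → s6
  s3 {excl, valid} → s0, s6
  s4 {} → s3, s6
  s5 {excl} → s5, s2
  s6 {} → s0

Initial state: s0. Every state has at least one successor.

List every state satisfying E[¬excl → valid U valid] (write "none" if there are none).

{s3}

States satisfying ¬excl → valid: {s2, s3, s5}.
States satisfying valid: {s3}.
States satisfying E[¬excl → valid U valid]: {s3}.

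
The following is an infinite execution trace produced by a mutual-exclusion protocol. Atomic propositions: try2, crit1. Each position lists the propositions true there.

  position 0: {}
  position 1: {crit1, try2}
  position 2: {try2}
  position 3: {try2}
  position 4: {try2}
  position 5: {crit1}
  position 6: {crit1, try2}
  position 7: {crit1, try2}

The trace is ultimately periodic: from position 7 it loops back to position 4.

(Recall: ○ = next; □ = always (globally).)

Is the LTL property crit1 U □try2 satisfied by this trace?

Does not hold

Walking from position 0: at position 0, □try2 has not yet held and crit1 fails, so crit1 U □try2 is false.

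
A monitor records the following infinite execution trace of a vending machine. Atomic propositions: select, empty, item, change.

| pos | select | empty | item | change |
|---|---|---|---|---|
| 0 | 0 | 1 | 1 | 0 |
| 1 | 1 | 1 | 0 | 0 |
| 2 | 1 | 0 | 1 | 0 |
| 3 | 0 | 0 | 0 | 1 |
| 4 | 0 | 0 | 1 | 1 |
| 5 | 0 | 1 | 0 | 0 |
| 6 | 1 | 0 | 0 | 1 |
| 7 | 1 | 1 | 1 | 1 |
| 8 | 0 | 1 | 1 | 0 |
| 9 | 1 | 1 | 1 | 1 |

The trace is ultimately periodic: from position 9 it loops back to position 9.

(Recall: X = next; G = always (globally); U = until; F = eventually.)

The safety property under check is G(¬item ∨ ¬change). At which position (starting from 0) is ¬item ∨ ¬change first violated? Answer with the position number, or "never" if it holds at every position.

4

Check ¬item ∨ ¬change at each position in order: 0 ✓, 1 ✓, 2 ✓, 3 ✓.
At position 4 the labels are {change, item}, so ¬item ∨ ¬change is false there. This is the first violation.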